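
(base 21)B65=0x1376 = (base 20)c92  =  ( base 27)6me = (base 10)4982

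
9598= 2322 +7276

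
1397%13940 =1397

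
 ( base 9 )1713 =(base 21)2k6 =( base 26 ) 1O8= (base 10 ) 1308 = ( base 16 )51C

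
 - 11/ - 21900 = 11/21900 = 0.00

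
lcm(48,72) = 144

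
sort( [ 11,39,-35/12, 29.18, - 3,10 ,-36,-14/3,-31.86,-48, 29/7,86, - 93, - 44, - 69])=[ - 93,-69, - 48, - 44, - 36, - 31.86, - 14/3 , - 3, - 35/12, 29/7,10, 11, 29.18, 39, 86]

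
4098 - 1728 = 2370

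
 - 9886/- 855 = 11+481/855 = 11.56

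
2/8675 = 2/8675 =0.00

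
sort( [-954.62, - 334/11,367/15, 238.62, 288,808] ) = [ - 954.62,-334/11, 367/15, 238.62, 288, 808] 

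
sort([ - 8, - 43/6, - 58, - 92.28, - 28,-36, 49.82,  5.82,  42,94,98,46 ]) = [ - 92.28, - 58, - 36, -28, - 8, - 43/6,5.82,42,46,49.82, 94,98]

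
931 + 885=1816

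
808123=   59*13697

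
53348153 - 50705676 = 2642477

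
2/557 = 2/557 = 0.00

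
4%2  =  0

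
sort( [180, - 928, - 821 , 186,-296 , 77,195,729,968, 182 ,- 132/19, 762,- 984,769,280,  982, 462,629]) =[ - 984,-928, - 821,  -  296, - 132/19,77, 180,182, 186,195, 280,462,629,729,762, 769,968 , 982]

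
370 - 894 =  - 524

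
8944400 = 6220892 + 2723508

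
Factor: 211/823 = 211^1*823^( - 1) 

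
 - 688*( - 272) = 187136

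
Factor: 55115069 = 263^1*209563^1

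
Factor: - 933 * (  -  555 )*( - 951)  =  -3^3*5^1*37^1 * 311^1 * 317^1 = - 492442065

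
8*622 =4976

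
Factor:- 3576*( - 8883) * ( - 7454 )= - 236780842032 = - 2^4*3^4*7^1*47^1*149^1*3727^1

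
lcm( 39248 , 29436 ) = 117744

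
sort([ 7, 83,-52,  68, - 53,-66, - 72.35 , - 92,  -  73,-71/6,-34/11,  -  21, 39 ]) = [-92, - 73, - 72.35,  -  66, -53,-52, - 21,-71/6, - 34/11, 7, 39,68,83]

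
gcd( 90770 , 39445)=5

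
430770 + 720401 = 1151171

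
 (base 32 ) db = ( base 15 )1d7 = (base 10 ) 427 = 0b110101011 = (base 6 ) 1551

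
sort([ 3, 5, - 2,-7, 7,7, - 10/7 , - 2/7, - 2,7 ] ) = [ - 7, - 2, - 2, - 10/7, - 2/7,3,5,7,7, 7]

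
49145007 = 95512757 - 46367750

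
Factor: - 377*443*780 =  - 2^2*3^1  *5^1*13^2*29^1*443^1 =- 130268580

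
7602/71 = 107 + 5/71 = 107.07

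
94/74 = 1 + 10/37 = 1.27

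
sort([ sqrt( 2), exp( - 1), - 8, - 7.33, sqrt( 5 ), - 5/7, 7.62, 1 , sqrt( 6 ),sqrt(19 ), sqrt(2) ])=[ - 8, - 7.33 , - 5/7 , exp( - 1), 1,sqrt( 2 ), sqrt(2), sqrt(5 ),sqrt(6 ),sqrt (19 ),7.62 ] 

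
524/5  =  104 + 4/5 = 104.80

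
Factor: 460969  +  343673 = 2^1*3^1*59^1*2273^1= 804642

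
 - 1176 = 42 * (  -  28) 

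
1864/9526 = 932/4763=0.20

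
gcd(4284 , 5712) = 1428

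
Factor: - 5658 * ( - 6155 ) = 34824990 = 2^1 * 3^1*5^1*23^1*41^1 * 1231^1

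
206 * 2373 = 488838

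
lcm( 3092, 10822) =21644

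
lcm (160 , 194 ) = 15520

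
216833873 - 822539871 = -605705998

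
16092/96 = 167 + 5/8 = 167.62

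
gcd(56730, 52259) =1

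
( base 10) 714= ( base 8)1312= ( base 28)pe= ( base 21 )1D0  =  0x2CA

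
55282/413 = 55282/413 = 133.85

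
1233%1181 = 52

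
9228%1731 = 573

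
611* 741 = 452751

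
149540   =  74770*2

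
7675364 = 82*93602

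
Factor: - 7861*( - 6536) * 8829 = 2^3*3^4 *7^1*19^1*43^1 * 109^1*1123^1  =  453629570184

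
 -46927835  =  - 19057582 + - 27870253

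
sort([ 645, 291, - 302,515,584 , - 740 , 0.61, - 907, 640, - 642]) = [-907,-740, - 642,-302,0.61, 291 , 515, 584,640,645]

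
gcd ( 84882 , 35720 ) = 94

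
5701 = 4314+1387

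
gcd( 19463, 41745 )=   1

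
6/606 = 1/101= 0.01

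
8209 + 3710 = 11919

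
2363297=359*6583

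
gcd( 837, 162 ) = 27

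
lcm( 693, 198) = 1386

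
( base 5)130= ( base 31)19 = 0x28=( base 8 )50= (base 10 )40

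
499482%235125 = 29232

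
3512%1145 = 77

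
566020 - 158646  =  407374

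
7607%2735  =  2137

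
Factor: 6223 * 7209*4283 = 3^4 * 7^2*89^1 * 127^1*4283^1 = 192142262781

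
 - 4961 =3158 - 8119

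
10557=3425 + 7132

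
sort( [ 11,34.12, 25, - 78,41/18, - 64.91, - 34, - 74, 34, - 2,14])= [ - 78, - 74,  -  64.91, - 34, - 2,41/18,11, 14, 25,  34 , 34.12]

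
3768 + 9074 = 12842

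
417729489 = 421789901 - 4060412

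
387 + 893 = 1280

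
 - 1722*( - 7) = 12054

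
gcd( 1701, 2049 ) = 3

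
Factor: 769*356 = 2^2*89^1 * 769^1 = 273764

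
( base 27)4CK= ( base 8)6274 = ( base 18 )A12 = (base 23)63h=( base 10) 3260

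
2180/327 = 6+2/3= 6.67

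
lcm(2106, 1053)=2106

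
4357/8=4357/8 = 544.62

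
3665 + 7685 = 11350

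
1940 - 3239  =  -1299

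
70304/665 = 105+479/665 = 105.72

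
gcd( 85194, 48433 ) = 1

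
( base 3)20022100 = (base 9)6270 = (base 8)10767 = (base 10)4599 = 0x11F7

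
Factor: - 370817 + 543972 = 5^1*34631^1 = 173155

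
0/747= 0 = 0.00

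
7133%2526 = 2081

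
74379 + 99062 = 173441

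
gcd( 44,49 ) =1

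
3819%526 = 137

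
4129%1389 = 1351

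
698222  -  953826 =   -  255604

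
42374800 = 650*65192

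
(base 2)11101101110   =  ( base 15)86C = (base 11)147A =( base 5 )30102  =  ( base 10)1902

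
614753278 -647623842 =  - 32870564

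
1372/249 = 1372/249 = 5.51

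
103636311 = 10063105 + 93573206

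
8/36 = 2/9 = 0.22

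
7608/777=9 + 205/259 = 9.79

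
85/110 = 17/22 = 0.77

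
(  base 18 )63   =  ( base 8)157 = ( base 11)a1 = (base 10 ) 111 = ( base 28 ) 3R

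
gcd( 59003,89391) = 1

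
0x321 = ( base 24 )199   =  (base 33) o9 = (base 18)289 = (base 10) 801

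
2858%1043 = 772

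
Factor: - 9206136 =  - 2^3*3^4*14207^1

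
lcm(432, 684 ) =8208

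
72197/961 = 72197/961 = 75.13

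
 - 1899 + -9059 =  - 10958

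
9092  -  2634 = 6458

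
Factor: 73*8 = 2^3*73^1 =584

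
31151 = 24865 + 6286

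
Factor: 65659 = 11^1*47^1*127^1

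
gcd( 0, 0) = 0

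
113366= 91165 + 22201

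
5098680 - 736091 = 4362589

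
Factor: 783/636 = 2^ (-2)*3^2*29^1 * 53^(-1 ) = 261/212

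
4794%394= 66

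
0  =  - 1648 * 0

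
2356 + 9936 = 12292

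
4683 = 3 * 1561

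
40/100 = 2/5=0.40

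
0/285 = 0=0.00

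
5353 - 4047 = 1306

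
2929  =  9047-6118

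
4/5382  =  2/2691 = 0.00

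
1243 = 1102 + 141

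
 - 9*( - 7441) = 66969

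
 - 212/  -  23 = 9 + 5/23 = 9.22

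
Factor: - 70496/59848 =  - 8812/7481 = -2^2*2203^1*7481^( - 1)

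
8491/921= 8491/921 =9.22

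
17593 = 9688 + 7905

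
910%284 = 58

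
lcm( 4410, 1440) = 70560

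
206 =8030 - 7824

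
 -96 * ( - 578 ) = 55488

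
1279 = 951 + 328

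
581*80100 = 46538100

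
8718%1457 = 1433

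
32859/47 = 32859/47 = 699.13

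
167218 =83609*2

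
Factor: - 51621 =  - 3^1*17207^1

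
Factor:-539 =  - 7^2*11^1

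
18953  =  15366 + 3587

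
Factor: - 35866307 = - 857^1 * 41851^1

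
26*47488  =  1234688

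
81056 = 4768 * 17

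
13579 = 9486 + 4093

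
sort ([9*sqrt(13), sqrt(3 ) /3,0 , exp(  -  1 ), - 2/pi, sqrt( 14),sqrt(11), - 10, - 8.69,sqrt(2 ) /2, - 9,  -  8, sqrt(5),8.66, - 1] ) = [ - 10, - 9, - 8.69, - 8,  -  1 ,  -  2/pi,0, exp (  -  1), sqrt ( 3 ) /3, sqrt(2) /2,sqrt(5),  sqrt( 11), sqrt(14), 8.66,9*sqrt( 13 )]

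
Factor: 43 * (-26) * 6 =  - 6708=- 2^2*3^1 * 13^1*43^1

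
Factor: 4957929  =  3^7*2267^1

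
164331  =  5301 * 31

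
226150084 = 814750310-588600226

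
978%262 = 192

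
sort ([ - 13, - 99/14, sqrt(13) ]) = [ - 13,  -  99/14, sqrt (13 )]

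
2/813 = 2/813 = 0.00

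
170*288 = 48960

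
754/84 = 377/42 = 8.98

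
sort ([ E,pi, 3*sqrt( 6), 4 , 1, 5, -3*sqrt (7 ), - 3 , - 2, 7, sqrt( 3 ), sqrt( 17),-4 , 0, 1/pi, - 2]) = [ - 3*sqrt(7 ), - 4 ,-3, - 2, - 2, 0, 1/pi , 1,sqrt(3), E,pi,4, sqrt(17 ) , 5, 7, 3*sqrt (6)]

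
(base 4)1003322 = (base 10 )4346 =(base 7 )15446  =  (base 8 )10372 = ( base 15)144b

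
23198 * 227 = 5265946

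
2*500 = 1000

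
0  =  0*9294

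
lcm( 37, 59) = 2183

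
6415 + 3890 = 10305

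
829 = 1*829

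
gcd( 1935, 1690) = 5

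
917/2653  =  131/379 = 0.35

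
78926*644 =50828344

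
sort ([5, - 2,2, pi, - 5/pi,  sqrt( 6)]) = [ - 2,  -  5/pi,2 , sqrt(6 ), pi, 5]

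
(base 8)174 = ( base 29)48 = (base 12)a4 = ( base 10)124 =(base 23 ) 59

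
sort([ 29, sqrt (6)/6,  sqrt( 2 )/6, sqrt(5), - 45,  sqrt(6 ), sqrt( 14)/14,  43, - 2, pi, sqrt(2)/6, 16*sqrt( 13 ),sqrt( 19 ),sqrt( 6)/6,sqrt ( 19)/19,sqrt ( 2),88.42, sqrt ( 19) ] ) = [ - 45,-2,sqrt( 19)/19,sqrt(2)/6,  sqrt( 2) /6, sqrt(14)/14,  sqrt ( 6)/6,sqrt(6 ) /6, sqrt(2) , sqrt ( 5), sqrt( 6), pi, sqrt( 19),sqrt( 19 ),  29,  43,16 *sqrt ( 13), 88.42 ] 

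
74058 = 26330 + 47728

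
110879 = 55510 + 55369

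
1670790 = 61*27390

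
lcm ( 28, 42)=84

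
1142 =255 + 887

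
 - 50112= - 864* 58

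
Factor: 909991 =29^1 * 31379^1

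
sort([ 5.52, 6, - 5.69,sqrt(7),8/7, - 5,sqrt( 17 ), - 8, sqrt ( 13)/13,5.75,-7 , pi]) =[-8,-7, - 5.69, - 5 , sqrt( 13 ) /13, 8/7,sqrt( 7),pi,sqrt(17 ),5.52, 5.75 , 6]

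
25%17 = 8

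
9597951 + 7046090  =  16644041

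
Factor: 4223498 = 2^1*79^1*26731^1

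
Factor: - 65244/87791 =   -  2^2*3^1*11^( - 1 )*23^( - 1)*347^ (-1 )*5437^1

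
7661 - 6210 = 1451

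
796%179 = 80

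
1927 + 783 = 2710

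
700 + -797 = -97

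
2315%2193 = 122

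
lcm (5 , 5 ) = 5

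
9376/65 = 144+ 16/65= 144.25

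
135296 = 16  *8456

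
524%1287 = 524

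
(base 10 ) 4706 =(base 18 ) e98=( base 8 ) 11142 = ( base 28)602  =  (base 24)842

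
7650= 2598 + 5052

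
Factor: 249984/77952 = 3^1*29^( - 1)*31^1 = 93/29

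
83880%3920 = 1560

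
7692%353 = 279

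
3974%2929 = 1045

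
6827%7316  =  6827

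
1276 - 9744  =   -8468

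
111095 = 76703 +34392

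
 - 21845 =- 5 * 4369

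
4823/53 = 91 = 91.00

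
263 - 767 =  - 504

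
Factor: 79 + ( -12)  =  67^1= 67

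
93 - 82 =11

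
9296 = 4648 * 2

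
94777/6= 15796 + 1/6= 15796.17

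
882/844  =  441/422= 1.05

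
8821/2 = 4410  +  1/2 = 4410.50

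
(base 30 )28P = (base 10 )2065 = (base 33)1TJ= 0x811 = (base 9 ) 2744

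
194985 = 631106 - 436121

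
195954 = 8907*22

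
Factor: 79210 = 2^1*5^1*89^2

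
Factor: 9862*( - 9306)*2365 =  - 217049700780 = - 2^2*3^2*5^1*11^2 * 43^1*47^1 *4931^1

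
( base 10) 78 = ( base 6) 210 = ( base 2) 1001110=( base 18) 46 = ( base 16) 4e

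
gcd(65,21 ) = 1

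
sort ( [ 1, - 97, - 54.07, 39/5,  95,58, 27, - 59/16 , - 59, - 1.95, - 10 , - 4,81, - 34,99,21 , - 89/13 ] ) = [-97, - 59,  -  54.07, - 34, - 10 ,-89/13, - 4, - 59/16, - 1.95, 1, 39/5,21 , 27,  58,81,  95, 99]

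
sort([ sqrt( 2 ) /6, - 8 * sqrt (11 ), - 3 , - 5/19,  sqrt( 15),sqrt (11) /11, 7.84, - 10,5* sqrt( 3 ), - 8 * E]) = [ - 8*sqrt (11 ), - 8*E, - 10,-3 , - 5/19, sqrt(2 )/6,sqrt(11) /11,sqrt(15),7.84,5*sqrt (3) ]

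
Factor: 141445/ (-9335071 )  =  -5^1*29^(  -  1 )*373^( - 1)*863^ (-1 )*28289^1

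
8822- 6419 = 2403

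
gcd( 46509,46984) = 1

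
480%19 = 5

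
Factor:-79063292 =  - 2^2*7^1*11^1*256699^1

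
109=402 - 293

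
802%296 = 210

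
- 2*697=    - 1394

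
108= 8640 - 8532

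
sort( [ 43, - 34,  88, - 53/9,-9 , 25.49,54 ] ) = [ - 34,-9 ,-53/9 , 25.49,  43,  54,  88]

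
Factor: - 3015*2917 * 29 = -3^2*5^1 *29^1*67^1* 2917^1=-255047895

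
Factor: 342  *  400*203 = 27770400  =  2^5 * 3^2 * 5^2*7^1* 19^1*29^1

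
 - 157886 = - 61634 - 96252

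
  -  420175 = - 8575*49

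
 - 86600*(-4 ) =346400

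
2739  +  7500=10239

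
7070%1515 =1010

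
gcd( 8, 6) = 2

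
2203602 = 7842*281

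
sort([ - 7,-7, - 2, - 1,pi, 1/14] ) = [  -  7, -7, - 2, - 1, 1/14,pi]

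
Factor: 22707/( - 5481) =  - 7^( -1)* 29^1 = -29/7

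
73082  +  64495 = 137577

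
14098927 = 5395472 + 8703455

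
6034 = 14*431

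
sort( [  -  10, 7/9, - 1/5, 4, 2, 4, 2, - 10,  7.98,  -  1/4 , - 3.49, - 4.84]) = [-10,-10,-4.84,-3.49,-1/4, - 1/5,7/9, 2, 2, 4, 4,7.98 ] 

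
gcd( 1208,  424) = 8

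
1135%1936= 1135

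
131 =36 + 95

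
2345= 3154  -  809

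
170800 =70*2440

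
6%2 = 0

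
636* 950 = 604200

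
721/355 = 721/355 = 2.03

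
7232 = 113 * 64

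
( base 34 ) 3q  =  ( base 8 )200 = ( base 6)332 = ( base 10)128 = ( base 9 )152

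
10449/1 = 10449 = 10449.00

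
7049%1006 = 7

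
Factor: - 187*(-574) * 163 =2^1 * 7^1 * 11^1*17^1 * 41^1 * 163^1= 17496094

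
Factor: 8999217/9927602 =2^( - 1 )*3^2*19^1*52627^1*4963801^( - 1)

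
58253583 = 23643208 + 34610375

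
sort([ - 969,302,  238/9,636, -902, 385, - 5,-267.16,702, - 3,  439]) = [-969, -902, - 267.16, - 5, - 3, 238/9, 302, 385, 439, 636, 702 ] 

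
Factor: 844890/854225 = 2^1*3^1*5^(-1)*47^( - 1 )*727^(-1)*28163^1 = 168978/170845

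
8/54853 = 8/54853  =  0.00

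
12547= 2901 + 9646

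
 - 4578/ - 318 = 763/53=14.40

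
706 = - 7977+8683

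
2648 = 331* 8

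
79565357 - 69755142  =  9810215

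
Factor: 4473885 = 3^1 * 5^1 * 13^1*22943^1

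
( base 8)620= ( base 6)1504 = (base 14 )208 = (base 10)400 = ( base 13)24A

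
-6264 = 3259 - 9523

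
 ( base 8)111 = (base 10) 73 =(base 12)61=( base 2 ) 1001001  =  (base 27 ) 2j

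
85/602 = 85/602 = 0.14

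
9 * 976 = 8784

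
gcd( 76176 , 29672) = 8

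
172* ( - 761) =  - 130892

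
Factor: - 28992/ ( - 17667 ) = 64/39  =  2^6*3^( - 1 ) * 13^(-1)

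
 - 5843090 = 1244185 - 7087275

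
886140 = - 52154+938294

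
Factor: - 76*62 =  - 2^3*19^1*31^1 = - 4712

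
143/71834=143/71834 = 0.00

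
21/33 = 7/11 = 0.64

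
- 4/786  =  -2/393 = -  0.01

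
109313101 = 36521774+72791327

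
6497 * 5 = 32485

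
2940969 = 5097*577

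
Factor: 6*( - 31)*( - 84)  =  15624 = 2^3*3^2*7^1*31^1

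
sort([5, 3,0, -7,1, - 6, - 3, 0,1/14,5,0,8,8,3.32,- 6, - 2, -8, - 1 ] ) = [  -  8, - 7,-6, - 6,  -  3, - 2 , - 1, 0,0, 0,1/14, 1, 3, 3.32,5, 5,8, 8 ]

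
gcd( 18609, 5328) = 3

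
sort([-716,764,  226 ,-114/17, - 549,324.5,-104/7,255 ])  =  [ - 716, - 549, - 104/7,- 114/17,226, 255, 324.5,764]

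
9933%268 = 17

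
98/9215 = 98/9215 = 0.01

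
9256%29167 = 9256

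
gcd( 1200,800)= 400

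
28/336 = 1/12 = 0.08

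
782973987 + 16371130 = 799345117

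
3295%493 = 337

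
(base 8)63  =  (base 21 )29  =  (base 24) 23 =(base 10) 51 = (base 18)2F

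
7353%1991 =1380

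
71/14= 5 + 1/14 = 5.07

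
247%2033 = 247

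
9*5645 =50805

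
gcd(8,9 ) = 1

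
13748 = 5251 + 8497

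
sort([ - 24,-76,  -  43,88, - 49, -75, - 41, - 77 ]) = [ - 77, - 76, - 75,  -  49,  -  43, - 41, - 24,  88]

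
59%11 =4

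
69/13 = 5 + 4/13 = 5.31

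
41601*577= 24003777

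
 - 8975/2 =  - 4488 + 1/2= - 4487.50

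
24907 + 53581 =78488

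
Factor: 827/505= 5^(-1)*101^( - 1)*827^1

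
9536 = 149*64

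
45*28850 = 1298250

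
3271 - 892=2379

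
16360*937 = 15329320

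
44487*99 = 4404213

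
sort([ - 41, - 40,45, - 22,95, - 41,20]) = [ - 41, - 41, - 40, - 22, 20 , 45, 95]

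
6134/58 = 3067/29= 105.76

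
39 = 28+11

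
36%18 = 0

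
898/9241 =898/9241 = 0.10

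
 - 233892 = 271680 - 505572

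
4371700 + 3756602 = 8128302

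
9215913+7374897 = 16590810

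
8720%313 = 269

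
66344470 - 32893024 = 33451446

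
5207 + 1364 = 6571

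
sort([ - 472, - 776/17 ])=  [-472, - 776/17 ] 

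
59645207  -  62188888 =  -2543681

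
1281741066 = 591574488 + 690166578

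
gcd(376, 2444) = 188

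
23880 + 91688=115568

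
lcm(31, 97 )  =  3007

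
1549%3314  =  1549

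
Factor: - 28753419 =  - 3^1*97^1*98809^1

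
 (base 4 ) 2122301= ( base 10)9905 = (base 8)23261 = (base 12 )5895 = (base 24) H4H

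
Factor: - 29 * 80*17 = -2^4*5^1*17^1 * 29^1 = -  39440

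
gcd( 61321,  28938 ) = 689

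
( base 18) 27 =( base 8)53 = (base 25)1i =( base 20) 23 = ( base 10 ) 43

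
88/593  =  88/593= 0.15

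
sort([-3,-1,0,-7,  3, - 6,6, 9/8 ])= [ - 7 , - 6,-3,-1, 0,9/8,3,  6] 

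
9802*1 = 9802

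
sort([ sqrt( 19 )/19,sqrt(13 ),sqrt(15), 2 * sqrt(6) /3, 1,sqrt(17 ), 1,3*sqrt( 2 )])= [sqrt( 19)/19, 1 , 1,  2*sqrt( 6 ) /3,sqrt( 13),sqrt( 15 ),sqrt( 17),3*sqrt(2 ) ] 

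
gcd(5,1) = 1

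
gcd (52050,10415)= 5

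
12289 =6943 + 5346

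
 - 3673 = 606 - 4279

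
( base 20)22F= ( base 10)855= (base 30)sf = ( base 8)1527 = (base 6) 3543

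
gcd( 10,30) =10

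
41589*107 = 4450023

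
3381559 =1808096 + 1573463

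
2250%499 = 254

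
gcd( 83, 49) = 1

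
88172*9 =793548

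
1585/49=1585/49 =32.35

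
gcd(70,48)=2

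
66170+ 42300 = 108470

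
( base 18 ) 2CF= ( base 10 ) 879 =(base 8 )1557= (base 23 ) 1F5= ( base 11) 72a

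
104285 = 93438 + 10847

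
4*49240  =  196960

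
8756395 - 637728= 8118667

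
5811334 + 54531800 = 60343134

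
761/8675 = 761/8675 = 0.09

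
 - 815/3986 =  - 815/3986  =  - 0.20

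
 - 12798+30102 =17304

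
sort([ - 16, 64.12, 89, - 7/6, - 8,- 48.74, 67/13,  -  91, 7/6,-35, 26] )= [ - 91, - 48.74, - 35,  -  16 , - 8,  -  7/6, 7/6, 67/13, 26, 64.12, 89] 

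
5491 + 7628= 13119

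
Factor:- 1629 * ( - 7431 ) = 3^3*181^1 * 2477^1 = 12105099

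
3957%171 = 24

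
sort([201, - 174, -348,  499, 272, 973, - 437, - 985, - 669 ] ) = [ - 985,  -  669, - 437, - 348, - 174, 201, 272, 499, 973 ] 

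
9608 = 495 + 9113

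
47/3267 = 47/3267 = 0.01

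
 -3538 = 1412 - 4950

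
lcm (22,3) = 66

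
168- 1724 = -1556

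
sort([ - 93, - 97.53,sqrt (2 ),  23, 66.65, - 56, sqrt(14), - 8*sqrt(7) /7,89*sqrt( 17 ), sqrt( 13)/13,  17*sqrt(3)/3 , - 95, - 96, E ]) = [ - 97.53 , - 96, - 95,-93, - 56, -8 * sqrt (7)/7,sqrt (13)/13, sqrt( 2),E, sqrt( 14) , 17*sqrt(3)/3, 23,66.65, 89*sqrt( 17) ]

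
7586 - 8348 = -762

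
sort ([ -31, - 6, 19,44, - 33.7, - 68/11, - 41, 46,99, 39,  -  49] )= [ - 49, - 41,-33.7, - 31, - 68/11, - 6, 19, 39,44,46,99 ]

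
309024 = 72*4292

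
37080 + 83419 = 120499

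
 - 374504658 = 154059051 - 528563709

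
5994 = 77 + 5917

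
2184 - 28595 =-26411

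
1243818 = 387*3214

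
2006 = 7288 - 5282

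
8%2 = 0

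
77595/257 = 77595/257 = 301.93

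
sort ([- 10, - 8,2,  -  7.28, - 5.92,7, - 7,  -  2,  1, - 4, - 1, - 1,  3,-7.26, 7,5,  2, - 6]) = [ - 10, - 8 , - 7.28, - 7.26, - 7, - 6, - 5.92, - 4, - 2, - 1, - 1,1,2,2,3 , 5,7, 7]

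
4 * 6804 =27216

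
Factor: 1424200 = 2^3*5^2*7121^1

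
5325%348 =105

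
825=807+18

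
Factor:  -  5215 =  - 5^1*7^1*149^1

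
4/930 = 2/465 = 0.00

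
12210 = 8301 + 3909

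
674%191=101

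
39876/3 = 13292 = 13292.00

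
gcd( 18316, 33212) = 76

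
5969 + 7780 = 13749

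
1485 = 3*495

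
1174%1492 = 1174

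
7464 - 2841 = 4623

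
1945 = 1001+944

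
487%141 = 64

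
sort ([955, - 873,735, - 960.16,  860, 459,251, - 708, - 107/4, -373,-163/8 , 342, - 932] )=[-960.16, - 932, - 873, - 708,  -  373,-107/4, - 163/8 , 251,342,459,735,860,  955 ]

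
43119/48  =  898 + 5/16 = 898.31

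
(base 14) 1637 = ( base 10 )3969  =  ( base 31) 441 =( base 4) 332001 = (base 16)f81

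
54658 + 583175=637833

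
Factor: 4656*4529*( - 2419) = -51009511056 = -  2^4 * 3^1*7^1 * 41^1*59^1*97^1*647^1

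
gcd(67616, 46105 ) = 1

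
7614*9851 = 75005514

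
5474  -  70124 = - 64650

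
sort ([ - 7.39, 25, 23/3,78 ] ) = [ - 7.39,23/3, 25, 78 ] 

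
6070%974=226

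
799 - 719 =80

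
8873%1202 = 459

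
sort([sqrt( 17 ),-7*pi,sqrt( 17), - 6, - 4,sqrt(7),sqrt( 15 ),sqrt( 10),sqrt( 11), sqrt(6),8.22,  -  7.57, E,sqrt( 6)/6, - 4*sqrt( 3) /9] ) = [ - 7*pi, - 7.57 , - 6 , - 4, - 4*sqrt(3)/9,sqrt( 6)/6,  sqrt( 6), sqrt( 7),E,sqrt(10 ),sqrt( 11),sqrt( 15),sqrt(17),sqrt( 17 ),8.22]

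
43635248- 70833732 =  - 27198484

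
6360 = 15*424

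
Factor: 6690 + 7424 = 14114 = 2^1*7057^1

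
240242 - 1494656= - 1254414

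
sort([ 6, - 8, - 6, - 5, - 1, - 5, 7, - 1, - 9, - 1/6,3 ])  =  [-9, - 8,-6, - 5 ,  -  5, - 1, - 1, - 1/6, 3 , 6 , 7 ]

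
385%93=13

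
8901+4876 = 13777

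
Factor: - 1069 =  - 1069^1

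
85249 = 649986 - 564737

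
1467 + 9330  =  10797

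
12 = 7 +5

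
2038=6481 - 4443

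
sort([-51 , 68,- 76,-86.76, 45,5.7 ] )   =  [ - 86.76, - 76,  -  51, 5.7,45, 68 ]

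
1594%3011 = 1594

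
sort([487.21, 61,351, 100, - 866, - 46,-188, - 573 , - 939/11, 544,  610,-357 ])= [ -866, - 573, - 357, - 188, - 939/11,-46, 61,100, 351, 487.21, 544,610 ]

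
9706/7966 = 1 + 870/3983= 1.22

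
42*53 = 2226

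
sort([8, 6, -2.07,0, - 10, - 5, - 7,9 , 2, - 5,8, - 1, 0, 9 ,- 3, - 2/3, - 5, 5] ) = [ - 10, - 7, - 5, - 5 ,  -  5, - 3 ,-2.07, - 1, - 2/3,0,0,2,  5,  6,  8,  8, 9, 9]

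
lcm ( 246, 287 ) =1722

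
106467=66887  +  39580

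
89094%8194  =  7154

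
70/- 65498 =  - 35/32749 = -  0.00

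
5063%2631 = 2432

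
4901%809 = 47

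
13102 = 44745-31643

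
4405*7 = 30835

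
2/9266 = 1/4633=0.00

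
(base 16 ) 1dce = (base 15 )23da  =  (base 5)221010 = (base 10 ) 7630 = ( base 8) 16716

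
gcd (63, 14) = 7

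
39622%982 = 342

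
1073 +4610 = 5683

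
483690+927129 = 1410819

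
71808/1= 71808 = 71808.00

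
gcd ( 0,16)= 16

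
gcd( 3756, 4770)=6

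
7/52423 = 1/7489 = 0.00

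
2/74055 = 2/74055 = 0.00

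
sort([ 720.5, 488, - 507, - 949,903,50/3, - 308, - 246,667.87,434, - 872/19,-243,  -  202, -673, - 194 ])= [ - 949,-673, - 507,-308, - 246, - 243, - 202, - 194, - 872/19,50/3, 434, 488 , 667.87,720.5,903 ]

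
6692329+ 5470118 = 12162447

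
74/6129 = 74/6129 = 0.01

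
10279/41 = 250 + 29/41= 250.71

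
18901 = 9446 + 9455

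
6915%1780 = 1575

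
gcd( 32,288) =32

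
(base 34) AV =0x173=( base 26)e7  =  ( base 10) 371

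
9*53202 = 478818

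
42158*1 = 42158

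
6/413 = 6/413 = 0.01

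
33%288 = 33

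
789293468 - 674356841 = 114936627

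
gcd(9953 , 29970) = 37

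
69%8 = 5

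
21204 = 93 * 228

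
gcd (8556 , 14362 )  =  2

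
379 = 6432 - 6053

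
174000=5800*30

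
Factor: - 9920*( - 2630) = 26089600  =  2^7*5^2  *  31^1 * 263^1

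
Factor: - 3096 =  - 2^3 * 3^2*43^1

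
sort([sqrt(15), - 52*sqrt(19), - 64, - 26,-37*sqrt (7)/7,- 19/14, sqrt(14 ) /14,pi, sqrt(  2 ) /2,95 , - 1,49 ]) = [- 52*sqrt(19 ), - 64, - 26, -37*sqrt( 7 ) /7, -19/14,-1,sqrt( 14 ) /14,sqrt(2 ) /2 , pi,sqrt (15),49, 95 ]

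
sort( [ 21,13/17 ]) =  [ 13/17, 21]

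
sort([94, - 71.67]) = [ - 71.67,94] 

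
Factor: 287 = 7^1*41^1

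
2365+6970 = 9335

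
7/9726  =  7/9726 = 0.00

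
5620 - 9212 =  - 3592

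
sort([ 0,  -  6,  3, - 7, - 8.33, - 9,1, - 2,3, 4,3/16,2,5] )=[ - 9,-8.33,-7, - 6,-2,0,3/16, 1,2,3,3, 4,5]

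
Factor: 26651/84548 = 2^( - 2)*23^( - 1)*29^1 = 29/92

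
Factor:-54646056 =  - 2^3*3^3*31^1*8161^1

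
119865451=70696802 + 49168649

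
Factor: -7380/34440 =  - 3/14=- 2^( - 1)*3^1*7^( -1)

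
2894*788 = 2280472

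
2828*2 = 5656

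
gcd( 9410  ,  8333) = 1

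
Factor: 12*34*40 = 2^6*3^1*5^1*17^1  =  16320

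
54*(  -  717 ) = -38718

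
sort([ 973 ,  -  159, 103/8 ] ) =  [ - 159,103/8, 973 ] 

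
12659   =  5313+7346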